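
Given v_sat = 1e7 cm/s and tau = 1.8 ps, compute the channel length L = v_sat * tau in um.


Step 1: tau in seconds = 1.8 ps * 1e-12 = 1.8000e-12 s
Step 2: L = v_sat * tau = 1e7 * 1.8000e-12 = 1.8000e-05 cm
Step 3: L in um = 1.8000e-05 * 1e4 = 0.18 um

0.18


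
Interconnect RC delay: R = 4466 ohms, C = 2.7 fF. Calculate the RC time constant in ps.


Step 1: tau = R * C
Step 2: tau = 4466 * 2.7 fF = 4466 * 2.7e-15 F
Step 3: tau = 1.20582e-11 s = 12.0582 ps

12.0582


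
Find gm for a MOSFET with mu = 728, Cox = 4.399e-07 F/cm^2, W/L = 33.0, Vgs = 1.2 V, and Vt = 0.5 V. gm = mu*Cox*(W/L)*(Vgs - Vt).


Step 1: Vov = Vgs - Vt = 1.2 - 0.5 = 0.7 V
Step 2: gm = mu * Cox * (W/L) * Vov
Step 3: gm = 728 * 4.399e-07 * 33.0 * 0.7 = 7.40e-03 S

7.40e-03


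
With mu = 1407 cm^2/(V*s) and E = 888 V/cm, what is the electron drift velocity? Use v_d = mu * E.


Step 1: v_d = mu * E
Step 2: v_d = 1407 * 888 = 1249416
Step 3: v_d = 1.25e+06 cm/s

1.25e+06


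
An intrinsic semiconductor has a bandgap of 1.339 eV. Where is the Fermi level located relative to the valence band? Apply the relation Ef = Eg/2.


Step 1: For an intrinsic semiconductor, the Fermi level sits at midgap.
Step 2: Ef = Eg / 2 = 1.339 / 2 = 0.6695 eV

0.6695


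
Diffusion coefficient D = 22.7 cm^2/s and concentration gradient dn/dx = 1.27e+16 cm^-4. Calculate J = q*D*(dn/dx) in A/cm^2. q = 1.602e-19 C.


Step 1: J = q * D * (dn/dx)
Step 2: J = 1.602e-19 * 22.7 * 1.27e+16
Step 3: J = 4.62e-02 A/cm^2

4.62e-02


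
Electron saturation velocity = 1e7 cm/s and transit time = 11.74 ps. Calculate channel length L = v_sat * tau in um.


Step 1: tau in seconds = 11.74 ps * 1e-12 = 1.1740e-11 s
Step 2: L = v_sat * tau = 1e7 * 1.1740e-11 = 1.1740e-04 cm
Step 3: L in um = 1.1740e-04 * 1e4 = 1.174 um

1.174


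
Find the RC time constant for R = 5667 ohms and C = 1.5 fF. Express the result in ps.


Step 1: tau = R * C
Step 2: tau = 5667 * 1.5 fF = 5667 * 1.5e-15 F
Step 3: tau = 8.5005e-12 s = 8.5005 ps

8.5005


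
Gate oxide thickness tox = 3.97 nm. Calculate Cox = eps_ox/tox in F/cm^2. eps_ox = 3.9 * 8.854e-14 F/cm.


Step 1: eps_ox = 3.9 * 8.854e-14 = 3.45306e-13 F/cm
Step 2: tox in cm = 3.97 nm * 1e-7 = 3.9700e-07 cm
Step 3: Cox = 3.45306e-13 / 3.9700e-07 = 8.70e-07 F/cm^2

8.70e-07


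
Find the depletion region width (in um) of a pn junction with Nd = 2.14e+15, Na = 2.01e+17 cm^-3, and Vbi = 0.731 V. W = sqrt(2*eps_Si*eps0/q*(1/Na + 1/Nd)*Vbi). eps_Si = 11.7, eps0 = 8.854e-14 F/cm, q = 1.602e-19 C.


Step 1: 1/Na + 1/Nd = 1/2.01e+17 + 1/2.14e+15 = 4.72265e-16
Step 2: 2*eps*eps0/q = 2*11.7*8.854e-14/1.602e-19 = 1.293281e+07
Step 3: W^2 = 1.293281e+07 * 4.72265e-16 * 0.731 = 4.46474e-09
Step 4: W = sqrt(4.46474e-09) = 6.682e-05 cm = 0.6682 um

0.6682


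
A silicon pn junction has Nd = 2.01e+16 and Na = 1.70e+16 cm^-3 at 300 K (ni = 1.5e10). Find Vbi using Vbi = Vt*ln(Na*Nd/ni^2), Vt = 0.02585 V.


Step 1: Compute Na*Nd/ni^2 = 1.70e+16 * 2.01e+16 / (1.5e10)^2 = 1.5187e+12
Step 2: ln(1.5187e+12) = 28.0489
Step 3: Vbi = 0.02585 * 28.0489 = 0.725 V

0.725


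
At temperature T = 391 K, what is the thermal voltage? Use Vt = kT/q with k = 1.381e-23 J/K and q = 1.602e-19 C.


Step 1: kT = 1.381e-23 * 391 = 5.39971e-21 J
Step 2: Vt = kT/q = 5.39971e-21 / 1.602e-19
Step 3: Vt = 0.03371 V

0.03371


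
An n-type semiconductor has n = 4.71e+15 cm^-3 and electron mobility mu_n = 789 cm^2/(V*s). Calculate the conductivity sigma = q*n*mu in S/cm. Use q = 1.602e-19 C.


Step 1: sigma = q * n * mu
Step 2: sigma = 1.602e-19 * 4.71e+15 * 789
Step 3: sigma = 5.953e-01 S/cm

5.953e-01


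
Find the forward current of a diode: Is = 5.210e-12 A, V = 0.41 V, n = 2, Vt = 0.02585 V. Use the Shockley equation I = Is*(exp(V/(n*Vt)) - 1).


Step 1: V/(n*Vt) = 0.41/(2*0.02585) = 7.9304
Step 2: exp(7.9304) = 2.7805e+03
Step 3: I = 5.210e-12 * (2.7805e+03 - 1) = 1.45e-08 A

1.45e-08


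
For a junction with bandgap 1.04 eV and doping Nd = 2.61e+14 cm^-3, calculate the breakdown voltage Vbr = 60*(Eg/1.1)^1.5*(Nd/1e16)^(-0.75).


Step 1: Eg/1.1 = 1.04/1.1 = 0.945455
Step 2: (Eg/1.1)^1.5 = 0.945455^1.5 = 0.919309
Step 3: (Nd/1e16)^(-0.75) = (0.0261)^(-0.75) = 15.399961
Step 4: Vbr = 60 * 0.919309 * 15.399961 = 849.4 V

849.4


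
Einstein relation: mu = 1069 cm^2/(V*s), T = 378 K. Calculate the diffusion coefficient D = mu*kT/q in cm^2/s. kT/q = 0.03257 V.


Step 1: D = mu * (kT/q)
Step 2: D = 1069 * 0.03257
Step 3: D = 34.82 cm^2/s

34.82


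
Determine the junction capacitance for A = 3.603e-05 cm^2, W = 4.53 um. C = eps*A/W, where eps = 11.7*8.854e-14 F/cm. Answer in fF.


Step 1: eps_Si = 11.7 * 8.854e-14 = 1.035918e-12 F/cm
Step 2: W in cm = 4.53 * 1e-4 = 4.53e-04 cm
Step 3: C = 1.035918e-12 * 3.603e-05 / 4.53e-04 = 8.239321e-14 F
Step 4: C = 82.39 fF

82.39


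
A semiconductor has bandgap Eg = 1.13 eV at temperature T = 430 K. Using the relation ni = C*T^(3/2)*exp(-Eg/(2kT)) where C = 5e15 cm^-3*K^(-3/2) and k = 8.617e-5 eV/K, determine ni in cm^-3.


Step 1: Compute kT = 8.617e-5 * 430 = 0.0370531 eV
Step 2: Exponent = -Eg/(2kT) = -1.13/(2*0.0370531) = -15.24839
Step 3: T^(3/2) = 430^1.5 = 8916.67
Step 4: ni = 5e15 * 8916.67 * exp(-15.24839) = 1.06e+13 cm^-3

1.06e+13


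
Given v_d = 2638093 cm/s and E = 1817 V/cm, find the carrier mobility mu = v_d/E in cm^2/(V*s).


Step 1: mu = v_d / E
Step 2: mu = 2638093 / 1817
Step 3: mu = 1451.89 cm^2/(V*s)

1451.89


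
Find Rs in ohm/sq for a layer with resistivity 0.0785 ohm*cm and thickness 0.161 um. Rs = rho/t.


Step 1: Convert thickness to cm: t = 0.161 um = 1.6100e-05 cm
Step 2: Rs = rho / t = 0.0785 / 1.6100e-05
Step 3: Rs = 4875.8 ohm/sq

4875.8


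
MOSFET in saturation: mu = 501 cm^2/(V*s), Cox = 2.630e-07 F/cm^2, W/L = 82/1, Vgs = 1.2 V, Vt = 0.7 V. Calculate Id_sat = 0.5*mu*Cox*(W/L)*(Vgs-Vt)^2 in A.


Step 1: Overdrive voltage Vov = Vgs - Vt = 1.2 - 0.7 = 0.5 V
Step 2: W/L = 82/1 = 82
Step 3: Id = 0.5 * 501 * 2.630e-07 * 82 * 0.5^2
Step 4: Id = 1.35e-03 A

1.35e-03


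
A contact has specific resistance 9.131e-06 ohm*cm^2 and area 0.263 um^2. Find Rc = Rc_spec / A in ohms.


Step 1: Convert area to cm^2: 0.263 um^2 = 2.6300e-09 cm^2
Step 2: Rc = Rc_spec / A = 9.131e-06 / 2.6300e-09
Step 3: Rc = 3.47e+03 ohms

3.47e+03


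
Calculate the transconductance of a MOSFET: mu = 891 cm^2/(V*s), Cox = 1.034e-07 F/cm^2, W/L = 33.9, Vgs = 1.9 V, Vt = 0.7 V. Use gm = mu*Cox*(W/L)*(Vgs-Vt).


Step 1: Vov = Vgs - Vt = 1.9 - 0.7 = 1.2 V
Step 2: gm = mu * Cox * (W/L) * Vov
Step 3: gm = 891 * 1.034e-07 * 33.9 * 1.2 = 3.75e-03 S

3.75e-03


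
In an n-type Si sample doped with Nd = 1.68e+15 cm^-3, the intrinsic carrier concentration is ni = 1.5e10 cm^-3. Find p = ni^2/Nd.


Step 1: Since Nd >> ni, n ≈ Nd = 1.68e+15 cm^-3
Step 2: p = ni^2 / n = (1.5e10)^2 / 1.68e+15
Step 3: p = 2.25e20 / 1.68e+15 = 1.34e+05 cm^-3

1.34e+05


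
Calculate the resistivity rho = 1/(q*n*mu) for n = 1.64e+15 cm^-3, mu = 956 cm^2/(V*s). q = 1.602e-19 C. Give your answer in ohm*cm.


Step 1: sigma = q * n * mu = 1.602e-19 * 1.64e+15 * 956 = 2.51168e-01 S/cm
Step 2: rho = 1 / sigma = 1 / 2.51168e-01 = 3.981 ohm*cm

3.981


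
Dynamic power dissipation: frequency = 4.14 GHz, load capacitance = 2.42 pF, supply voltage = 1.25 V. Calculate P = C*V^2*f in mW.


Step 1: V^2 = 1.25^2 = 1.5625 V^2
Step 2: P = C*V^2*f = 2.42e-12 F * 1.5625 * 4.14e9 Hz
Step 3: P = 1.5654375e-02 W
Step 4: P = 15.654 mW

15.654


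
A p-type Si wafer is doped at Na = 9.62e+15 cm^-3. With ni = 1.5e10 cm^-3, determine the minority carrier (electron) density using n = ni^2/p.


Step 1: Majority hole concentration p ≈ Na = 9.62e+15 cm^-3
Step 2: n = ni^2 / Na = (1.5e10)^2 / 9.62e+15
Step 3: n = 2.34e+04 cm^-3

2.34e+04


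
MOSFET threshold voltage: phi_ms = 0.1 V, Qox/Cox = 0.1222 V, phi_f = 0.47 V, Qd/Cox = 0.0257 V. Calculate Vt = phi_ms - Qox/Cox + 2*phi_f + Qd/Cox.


Step 1: Vt = phi_ms - Qox/Cox + 2*phi_f + Qd/Cox
Step 2: Vt = 0.1 - 0.1222 + 2*0.47 + 0.0257
Step 3: Vt = 0.1 - 0.1222 + 0.94 + 0.0257
Step 4: Vt = 0.9435 V

0.9435


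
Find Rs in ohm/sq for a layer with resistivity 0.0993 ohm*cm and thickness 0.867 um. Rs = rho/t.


Step 1: Convert thickness to cm: t = 0.867 um = 8.6700e-05 cm
Step 2: Rs = rho / t = 0.0993 / 8.6700e-05
Step 3: Rs = 1145.3 ohm/sq

1145.3


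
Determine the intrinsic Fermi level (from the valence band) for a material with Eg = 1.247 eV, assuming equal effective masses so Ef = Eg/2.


Step 1: For an intrinsic semiconductor, the Fermi level sits at midgap.
Step 2: Ef = Eg / 2 = 1.247 / 2 = 0.6235 eV

0.6235


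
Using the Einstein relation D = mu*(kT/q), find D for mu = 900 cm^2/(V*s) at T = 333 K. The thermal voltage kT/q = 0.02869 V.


Step 1: D = mu * (kT/q)
Step 2: D = 900 * 0.02869
Step 3: D = 25.82 cm^2/s

25.82


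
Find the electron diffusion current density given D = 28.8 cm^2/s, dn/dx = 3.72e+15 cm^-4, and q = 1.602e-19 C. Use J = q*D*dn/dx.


Step 1: J = q * D * (dn/dx)
Step 2: J = 1.602e-19 * 28.8 * 3.72e+15
Step 3: J = 1.72e-02 A/cm^2

1.72e-02


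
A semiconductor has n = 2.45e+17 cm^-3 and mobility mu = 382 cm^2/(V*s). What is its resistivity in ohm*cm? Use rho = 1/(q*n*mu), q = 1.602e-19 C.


Step 1: sigma = q * n * mu = 1.602e-19 * 2.45e+17 * 382 = 1.49931e+01 S/cm
Step 2: rho = 1 / sigma = 1 / 1.49931e+01 = 0.0667 ohm*cm

0.0667


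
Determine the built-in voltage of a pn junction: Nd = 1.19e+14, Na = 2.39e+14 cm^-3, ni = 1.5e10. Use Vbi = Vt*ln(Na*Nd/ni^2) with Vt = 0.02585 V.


Step 1: Compute Na*Nd/ni^2 = 2.39e+14 * 1.19e+14 / (1.5e10)^2 = 1.2640e+08
Step 2: ln(1.2640e+08) = 18.6550
Step 3: Vbi = 0.02585 * 18.6550 = 0.482 V

0.482


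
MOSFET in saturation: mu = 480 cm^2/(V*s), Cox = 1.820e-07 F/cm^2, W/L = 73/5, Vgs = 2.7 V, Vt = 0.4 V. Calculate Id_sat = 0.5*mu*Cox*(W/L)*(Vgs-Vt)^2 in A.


Step 1: Overdrive voltage Vov = Vgs - Vt = 2.7 - 0.4 = 2.3 V
Step 2: W/L = 73/5 = 14.6
Step 3: Id = 0.5 * 480 * 1.820e-07 * 14.6 * 2.3^2
Step 4: Id = 3.37e-03 A

3.37e-03


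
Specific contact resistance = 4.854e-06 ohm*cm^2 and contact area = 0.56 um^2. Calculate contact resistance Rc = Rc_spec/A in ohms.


Step 1: Convert area to cm^2: 0.56 um^2 = 5.6000e-09 cm^2
Step 2: Rc = Rc_spec / A = 4.854e-06 / 5.6000e-09
Step 3: Rc = 8.67e+02 ohms

8.67e+02


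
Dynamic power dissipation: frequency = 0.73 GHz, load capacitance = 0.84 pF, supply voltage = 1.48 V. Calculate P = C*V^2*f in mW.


Step 1: V^2 = 1.48^2 = 2.1904 V^2
Step 2: P = C*V^2*f = 0.84e-12 F * 2.1904 * 0.73e9 Hz
Step 3: P = 1.34315328e-03 W
Step 4: P = 1.343 mW

1.343


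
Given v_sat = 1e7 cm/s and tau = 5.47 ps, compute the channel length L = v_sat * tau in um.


Step 1: tau in seconds = 5.47 ps * 1e-12 = 5.4700e-12 s
Step 2: L = v_sat * tau = 1e7 * 5.4700e-12 = 5.4700e-05 cm
Step 3: L in um = 5.4700e-05 * 1e4 = 0.547 um

0.547


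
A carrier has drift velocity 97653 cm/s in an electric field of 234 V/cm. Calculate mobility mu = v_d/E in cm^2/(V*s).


Step 1: mu = v_d / E
Step 2: mu = 97653 / 234
Step 3: mu = 417.32 cm^2/(V*s)

417.32


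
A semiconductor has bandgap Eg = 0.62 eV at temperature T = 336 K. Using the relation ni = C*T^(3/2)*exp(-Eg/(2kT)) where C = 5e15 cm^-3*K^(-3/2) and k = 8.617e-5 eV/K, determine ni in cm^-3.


Step 1: Compute kT = 8.617e-5 * 336 = 0.02895312 eV
Step 2: Exponent = -Eg/(2kT) = -0.62/(2*0.02895312) = -10.70696
Step 3: T^(3/2) = 336^1.5 = 6158.98
Step 4: ni = 5e15 * 6158.98 * exp(-10.70696) = 6.89e+14 cm^-3

6.89e+14


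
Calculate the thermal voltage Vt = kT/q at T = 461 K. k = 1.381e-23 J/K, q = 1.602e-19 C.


Step 1: kT = 1.381e-23 * 461 = 6.36641e-21 J
Step 2: Vt = kT/q = 6.36641e-21 / 1.602e-19
Step 3: Vt = 0.03974 V

0.03974


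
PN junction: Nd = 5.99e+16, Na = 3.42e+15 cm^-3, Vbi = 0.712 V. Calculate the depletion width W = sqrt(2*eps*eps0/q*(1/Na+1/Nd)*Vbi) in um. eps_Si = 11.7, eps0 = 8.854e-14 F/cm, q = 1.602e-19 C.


Step 1: 1/Na + 1/Nd = 1/3.42e+15 + 1/5.99e+16 = 3.09092e-16
Step 2: 2*eps*eps0/q = 2*11.7*8.854e-14/1.602e-19 = 1.293281e+07
Step 3: W^2 = 1.293281e+07 * 3.09092e-16 * 0.712 = 2.84617e-09
Step 4: W = sqrt(2.84617e-09) = 5.335e-05 cm = 0.5335 um

0.5335


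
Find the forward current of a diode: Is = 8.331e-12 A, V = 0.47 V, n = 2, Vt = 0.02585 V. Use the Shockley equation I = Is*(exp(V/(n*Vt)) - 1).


Step 1: V/(n*Vt) = 0.47/(2*0.02585) = 9.0909
Step 2: exp(9.0909) = 8.8742e+03
Step 3: I = 8.331e-12 * (8.8742e+03 - 1) = 7.39e-08 A

7.39e-08


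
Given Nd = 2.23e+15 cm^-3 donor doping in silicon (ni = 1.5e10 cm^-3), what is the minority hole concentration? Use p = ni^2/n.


Step 1: Since Nd >> ni, n ≈ Nd = 2.23e+15 cm^-3
Step 2: p = ni^2 / n = (1.5e10)^2 / 2.23e+15
Step 3: p = 2.25e20 / 2.23e+15 = 1.01e+05 cm^-3

1.01e+05


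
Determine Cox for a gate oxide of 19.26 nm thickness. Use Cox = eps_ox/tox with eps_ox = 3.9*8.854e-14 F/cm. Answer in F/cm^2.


Step 1: eps_ox = 3.9 * 8.854e-14 = 3.45306e-13 F/cm
Step 2: tox in cm = 19.26 nm * 1e-7 = 1.9260e-06 cm
Step 3: Cox = 3.45306e-13 / 1.9260e-06 = 1.79e-07 F/cm^2

1.79e-07


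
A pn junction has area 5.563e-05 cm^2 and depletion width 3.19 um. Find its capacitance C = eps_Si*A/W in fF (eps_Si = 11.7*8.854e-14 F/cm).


Step 1: eps_Si = 11.7 * 8.854e-14 = 1.035918e-12 F/cm
Step 2: W in cm = 3.19 * 1e-4 = 3.19e-04 cm
Step 3: C = 1.035918e-12 * 5.563e-05 / 3.19e-04 = 1.806524e-13 F
Step 4: C = 180.65 fF

180.65


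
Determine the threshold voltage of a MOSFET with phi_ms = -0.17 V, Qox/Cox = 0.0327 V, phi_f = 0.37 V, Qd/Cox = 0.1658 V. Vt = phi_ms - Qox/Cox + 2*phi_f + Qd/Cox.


Step 1: Vt = phi_ms - Qox/Cox + 2*phi_f + Qd/Cox
Step 2: Vt = -0.17 - 0.0327 + 2*0.37 + 0.1658
Step 3: Vt = -0.17 - 0.0327 + 0.74 + 0.1658
Step 4: Vt = 0.7031 V

0.7031


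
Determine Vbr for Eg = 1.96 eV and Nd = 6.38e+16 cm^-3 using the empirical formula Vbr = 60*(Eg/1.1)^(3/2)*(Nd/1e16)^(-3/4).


Step 1: Eg/1.1 = 1.96/1.1 = 1.781818
Step 2: (Eg/1.1)^1.5 = 1.781818^1.5 = 2.378455
Step 3: (Nd/1e16)^(-0.75) = (6.38)^(-0.75) = 0.249106
Step 4: Vbr = 60 * 2.378455 * 0.249106 = 35.5 V

35.5


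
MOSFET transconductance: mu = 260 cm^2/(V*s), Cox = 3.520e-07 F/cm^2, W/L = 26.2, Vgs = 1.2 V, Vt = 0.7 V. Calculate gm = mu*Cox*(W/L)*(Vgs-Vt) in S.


Step 1: Vov = Vgs - Vt = 1.2 - 0.7 = 0.5 V
Step 2: gm = mu * Cox * (W/L) * Vov
Step 3: gm = 260 * 3.520e-07 * 26.2 * 0.5 = 1.20e-03 S

1.20e-03


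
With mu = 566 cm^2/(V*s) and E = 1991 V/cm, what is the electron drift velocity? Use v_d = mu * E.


Step 1: v_d = mu * E
Step 2: v_d = 566 * 1991 = 1126906
Step 3: v_d = 1.13e+06 cm/s

1.13e+06


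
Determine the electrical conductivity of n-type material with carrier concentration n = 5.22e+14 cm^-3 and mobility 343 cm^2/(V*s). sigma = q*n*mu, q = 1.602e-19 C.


Step 1: sigma = q * n * mu
Step 2: sigma = 1.602e-19 * 5.22e+14 * 343
Step 3: sigma = 2.868e-02 S/cm

2.868e-02


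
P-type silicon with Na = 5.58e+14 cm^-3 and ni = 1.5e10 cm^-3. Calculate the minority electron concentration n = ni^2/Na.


Step 1: Majority hole concentration p ≈ Na = 5.58e+14 cm^-3
Step 2: n = ni^2 / Na = (1.5e10)^2 / 5.58e+14
Step 3: n = 4.03e+05 cm^-3

4.03e+05


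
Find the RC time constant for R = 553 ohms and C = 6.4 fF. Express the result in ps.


Step 1: tau = R * C
Step 2: tau = 553 * 6.4 fF = 553 * 6.4e-15 F
Step 3: tau = 3.5392e-12 s = 3.5392 ps

3.5392


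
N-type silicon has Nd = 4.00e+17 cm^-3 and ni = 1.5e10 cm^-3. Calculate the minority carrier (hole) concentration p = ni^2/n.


Step 1: Since Nd >> ni, n ≈ Nd = 4.00e+17 cm^-3
Step 2: p = ni^2 / n = (1.5e10)^2 / 4.00e+17
Step 3: p = 2.25e20 / 4.00e+17 = 5.63e+02 cm^-3

5.63e+02


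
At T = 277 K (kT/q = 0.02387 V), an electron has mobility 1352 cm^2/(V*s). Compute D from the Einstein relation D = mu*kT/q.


Step 1: D = mu * (kT/q)
Step 2: D = 1352 * 0.02387
Step 3: D = 32.27 cm^2/s

32.27


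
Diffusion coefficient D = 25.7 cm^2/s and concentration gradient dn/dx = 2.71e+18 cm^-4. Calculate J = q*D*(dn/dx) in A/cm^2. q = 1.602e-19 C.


Step 1: J = q * D * (dn/dx)
Step 2: J = 1.602e-19 * 25.7 * 2.71e+18
Step 3: J = 1.12e+01 A/cm^2

1.12e+01


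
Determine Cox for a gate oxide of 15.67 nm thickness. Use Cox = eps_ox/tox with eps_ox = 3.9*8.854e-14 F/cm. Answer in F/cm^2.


Step 1: eps_ox = 3.9 * 8.854e-14 = 3.45306e-13 F/cm
Step 2: tox in cm = 15.67 nm * 1e-7 = 1.5670e-06 cm
Step 3: Cox = 3.45306e-13 / 1.5670e-06 = 2.20e-07 F/cm^2

2.20e-07


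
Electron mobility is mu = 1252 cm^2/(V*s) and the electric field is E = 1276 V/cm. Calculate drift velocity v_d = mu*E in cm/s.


Step 1: v_d = mu * E
Step 2: v_d = 1252 * 1276 = 1597552
Step 3: v_d = 1.60e+06 cm/s

1.60e+06


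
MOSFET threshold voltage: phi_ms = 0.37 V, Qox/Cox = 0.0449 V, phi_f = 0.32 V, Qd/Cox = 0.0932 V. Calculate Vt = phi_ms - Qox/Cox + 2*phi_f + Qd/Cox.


Step 1: Vt = phi_ms - Qox/Cox + 2*phi_f + Qd/Cox
Step 2: Vt = 0.37 - 0.0449 + 2*0.32 + 0.0932
Step 3: Vt = 0.37 - 0.0449 + 0.64 + 0.0932
Step 4: Vt = 1.0583 V

1.0583


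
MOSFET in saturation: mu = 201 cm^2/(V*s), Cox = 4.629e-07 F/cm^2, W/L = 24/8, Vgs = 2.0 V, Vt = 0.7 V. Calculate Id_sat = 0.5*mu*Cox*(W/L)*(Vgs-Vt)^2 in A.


Step 1: Overdrive voltage Vov = Vgs - Vt = 2.0 - 0.7 = 1.3 V
Step 2: W/L = 24/8 = 3
Step 3: Id = 0.5 * 201 * 4.629e-07 * 3 * 1.3^2
Step 4: Id = 2.36e-04 A

2.36e-04


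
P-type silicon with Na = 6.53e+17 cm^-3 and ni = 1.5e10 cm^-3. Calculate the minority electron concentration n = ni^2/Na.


Step 1: Majority hole concentration p ≈ Na = 6.53e+17 cm^-3
Step 2: n = ni^2 / Na = (1.5e10)^2 / 6.53e+17
Step 3: n = 3.45e+02 cm^-3

3.45e+02


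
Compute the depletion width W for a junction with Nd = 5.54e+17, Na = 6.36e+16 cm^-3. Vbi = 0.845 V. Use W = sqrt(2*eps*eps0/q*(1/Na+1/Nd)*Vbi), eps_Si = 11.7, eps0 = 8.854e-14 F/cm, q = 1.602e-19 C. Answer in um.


Step 1: 1/Na + 1/Nd = 1/6.36e+16 + 1/5.54e+17 = 1.75283e-17
Step 2: 2*eps*eps0/q = 2*11.7*8.854e-14/1.602e-19 = 1.293281e+07
Step 3: W^2 = 1.293281e+07 * 1.75283e-17 * 0.845 = 1.91553e-10
Step 4: W = sqrt(1.91553e-10) = 1.384e-05 cm = 0.1384 um

0.1384


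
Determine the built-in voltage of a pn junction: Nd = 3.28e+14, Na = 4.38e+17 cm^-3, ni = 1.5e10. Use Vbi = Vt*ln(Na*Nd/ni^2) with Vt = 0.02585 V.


Step 1: Compute Na*Nd/ni^2 = 4.38e+17 * 3.28e+14 / (1.5e10)^2 = 6.3851e+11
Step 2: ln(6.3851e+11) = 27.1824
Step 3: Vbi = 0.02585 * 27.1824 = 0.703 V

0.703


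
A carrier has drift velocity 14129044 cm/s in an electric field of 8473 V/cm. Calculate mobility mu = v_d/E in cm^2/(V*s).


Step 1: mu = v_d / E
Step 2: mu = 14129044 / 8473
Step 3: mu = 1667.54 cm^2/(V*s)

1667.54


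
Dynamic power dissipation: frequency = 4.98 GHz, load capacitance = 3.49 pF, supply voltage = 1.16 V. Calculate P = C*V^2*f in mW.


Step 1: V^2 = 1.16^2 = 1.3456 V^2
Step 2: P = C*V^2*f = 3.49e-12 F * 1.3456 * 4.98e9 Hz
Step 3: P = 2.338679712e-02 W
Step 4: P = 23.387 mW

23.387


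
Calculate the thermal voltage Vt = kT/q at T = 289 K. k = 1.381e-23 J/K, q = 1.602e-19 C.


Step 1: kT = 1.381e-23 * 289 = 3.99109e-21 J
Step 2: Vt = kT/q = 3.99109e-21 / 1.602e-19
Step 3: Vt = 0.02491 V

0.02491


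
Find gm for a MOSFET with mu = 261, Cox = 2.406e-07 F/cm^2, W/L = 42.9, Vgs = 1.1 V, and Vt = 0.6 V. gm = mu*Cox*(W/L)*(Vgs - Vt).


Step 1: Vov = Vgs - Vt = 1.1 - 0.6 = 0.5 V
Step 2: gm = mu * Cox * (W/L) * Vov
Step 3: gm = 261 * 2.406e-07 * 42.9 * 0.5 = 1.35e-03 S

1.35e-03


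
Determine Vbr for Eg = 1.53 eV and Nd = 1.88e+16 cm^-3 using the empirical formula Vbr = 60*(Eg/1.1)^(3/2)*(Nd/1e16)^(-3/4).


Step 1: Eg/1.1 = 1.53/1.1 = 1.390909
Step 2: (Eg/1.1)^1.5 = 1.390909^1.5 = 1.640394
Step 3: (Nd/1e16)^(-0.75) = (1.88)^(-0.75) = 0.622847
Step 4: Vbr = 60 * 1.640394 * 0.622847 = 61.3 V

61.3


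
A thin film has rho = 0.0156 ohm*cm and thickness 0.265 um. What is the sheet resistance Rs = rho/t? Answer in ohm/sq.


Step 1: Convert thickness to cm: t = 0.265 um = 2.6500e-05 cm
Step 2: Rs = rho / t = 0.0156 / 2.6500e-05
Step 3: Rs = 588.7 ohm/sq

588.7


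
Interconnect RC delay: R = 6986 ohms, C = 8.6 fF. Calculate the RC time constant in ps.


Step 1: tau = R * C
Step 2: tau = 6986 * 8.6 fF = 6986 * 8.6e-15 F
Step 3: tau = 6.00796e-11 s = 60.0796 ps

60.0796


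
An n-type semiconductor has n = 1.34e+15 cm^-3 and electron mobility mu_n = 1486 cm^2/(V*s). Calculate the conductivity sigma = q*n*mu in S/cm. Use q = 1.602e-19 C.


Step 1: sigma = q * n * mu
Step 2: sigma = 1.602e-19 * 1.34e+15 * 1486
Step 3: sigma = 3.190e-01 S/cm

3.190e-01


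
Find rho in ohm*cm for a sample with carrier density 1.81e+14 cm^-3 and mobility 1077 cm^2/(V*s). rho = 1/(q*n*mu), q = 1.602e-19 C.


Step 1: sigma = q * n * mu = 1.602e-19 * 1.81e+14 * 1077 = 3.12289e-02 S/cm
Step 2: rho = 1 / sigma = 1 / 3.12289e-02 = 32.02 ohm*cm

32.02


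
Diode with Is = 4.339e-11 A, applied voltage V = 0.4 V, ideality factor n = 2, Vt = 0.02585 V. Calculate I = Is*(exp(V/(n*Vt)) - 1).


Step 1: V/(n*Vt) = 0.4/(2*0.02585) = 7.7369
Step 2: exp(7.7369) = 2.2914e+03
Step 3: I = 4.339e-11 * (2.2914e+03 - 1) = 9.94e-08 A

9.94e-08


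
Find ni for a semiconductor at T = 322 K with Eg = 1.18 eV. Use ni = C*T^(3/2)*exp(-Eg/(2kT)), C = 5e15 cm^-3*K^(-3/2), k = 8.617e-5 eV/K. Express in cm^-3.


Step 1: Compute kT = 8.617e-5 * 322 = 0.02774674 eV
Step 2: Exponent = -Eg/(2kT) = -1.18/(2*0.02774674) = -21.26376
Step 3: T^(3/2) = 322^1.5 = 5778.08
Step 4: ni = 5e15 * 5778.08 * exp(-21.26376) = 1.68e+10 cm^-3

1.68e+10


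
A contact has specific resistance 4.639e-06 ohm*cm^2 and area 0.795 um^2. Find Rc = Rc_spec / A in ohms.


Step 1: Convert area to cm^2: 0.795 um^2 = 7.9500e-09 cm^2
Step 2: Rc = Rc_spec / A = 4.639e-06 / 7.9500e-09
Step 3: Rc = 5.84e+02 ohms

5.84e+02


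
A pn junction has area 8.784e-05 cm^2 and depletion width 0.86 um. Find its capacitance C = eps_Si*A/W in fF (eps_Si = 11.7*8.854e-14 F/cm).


Step 1: eps_Si = 11.7 * 8.854e-14 = 1.035918e-12 F/cm
Step 2: W in cm = 0.86 * 1e-4 = 8.60e-05 cm
Step 3: C = 1.035918e-12 * 8.784e-05 / 8.60e-05 = 1.058082e-12 F
Step 4: C = 1058.08 fF

1058.08


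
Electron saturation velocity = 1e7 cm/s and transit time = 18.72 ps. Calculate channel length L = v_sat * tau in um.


Step 1: tau in seconds = 18.72 ps * 1e-12 = 1.8720e-11 s
Step 2: L = v_sat * tau = 1e7 * 1.8720e-11 = 1.8720e-04 cm
Step 3: L in um = 1.8720e-04 * 1e4 = 1.872 um

1.872


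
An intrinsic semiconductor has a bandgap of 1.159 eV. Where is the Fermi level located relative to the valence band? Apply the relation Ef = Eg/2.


Step 1: For an intrinsic semiconductor, the Fermi level sits at midgap.
Step 2: Ef = Eg / 2 = 1.159 / 2 = 0.5795 eV

0.5795


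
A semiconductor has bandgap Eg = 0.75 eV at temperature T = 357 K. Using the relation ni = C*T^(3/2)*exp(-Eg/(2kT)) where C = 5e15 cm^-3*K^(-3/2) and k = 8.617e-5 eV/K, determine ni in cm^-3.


Step 1: Compute kT = 8.617e-5 * 357 = 0.03076269 eV
Step 2: Exponent = -Eg/(2kT) = -0.75/(2*0.03076269) = -12.19009
Step 3: T^(3/2) = 357^1.5 = 6745.32
Step 4: ni = 5e15 * 6745.32 * exp(-12.19009) = 1.71e+14 cm^-3

1.71e+14


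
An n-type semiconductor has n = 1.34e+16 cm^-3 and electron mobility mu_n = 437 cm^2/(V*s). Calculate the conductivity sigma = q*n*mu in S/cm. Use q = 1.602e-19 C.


Step 1: sigma = q * n * mu
Step 2: sigma = 1.602e-19 * 1.34e+16 * 437
Step 3: sigma = 9.381e-01 S/cm

9.381e-01


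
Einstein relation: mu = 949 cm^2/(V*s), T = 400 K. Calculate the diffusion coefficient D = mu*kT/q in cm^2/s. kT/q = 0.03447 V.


Step 1: D = mu * (kT/q)
Step 2: D = 949 * 0.03447
Step 3: D = 32.71 cm^2/s

32.71


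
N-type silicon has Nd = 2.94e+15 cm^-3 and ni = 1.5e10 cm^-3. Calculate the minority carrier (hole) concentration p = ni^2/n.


Step 1: Since Nd >> ni, n ≈ Nd = 2.94e+15 cm^-3
Step 2: p = ni^2 / n = (1.5e10)^2 / 2.94e+15
Step 3: p = 2.25e20 / 2.94e+15 = 7.65e+04 cm^-3

7.65e+04


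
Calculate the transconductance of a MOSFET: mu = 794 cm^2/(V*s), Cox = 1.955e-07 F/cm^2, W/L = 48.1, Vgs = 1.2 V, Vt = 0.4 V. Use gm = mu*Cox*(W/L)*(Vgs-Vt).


Step 1: Vov = Vgs - Vt = 1.2 - 0.4 = 0.8 V
Step 2: gm = mu * Cox * (W/L) * Vov
Step 3: gm = 794 * 1.955e-07 * 48.1 * 0.8 = 5.97e-03 S

5.97e-03


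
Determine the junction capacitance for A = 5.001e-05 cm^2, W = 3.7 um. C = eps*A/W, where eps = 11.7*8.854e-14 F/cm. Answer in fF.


Step 1: eps_Si = 11.7 * 8.854e-14 = 1.035918e-12 F/cm
Step 2: W in cm = 3.7 * 1e-4 = 3.70e-04 cm
Step 3: C = 1.035918e-12 * 5.001e-05 / 3.70e-04 = 1.400169e-13 F
Step 4: C = 140.02 fF

140.02


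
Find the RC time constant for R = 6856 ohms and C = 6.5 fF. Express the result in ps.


Step 1: tau = R * C
Step 2: tau = 6856 * 6.5 fF = 6856 * 6.5e-15 F
Step 3: tau = 4.4564e-11 s = 44.564 ps

44.564


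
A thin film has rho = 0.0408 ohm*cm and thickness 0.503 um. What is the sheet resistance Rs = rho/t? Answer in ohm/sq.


Step 1: Convert thickness to cm: t = 0.503 um = 5.0300e-05 cm
Step 2: Rs = rho / t = 0.0408 / 5.0300e-05
Step 3: Rs = 811.1 ohm/sq

811.1


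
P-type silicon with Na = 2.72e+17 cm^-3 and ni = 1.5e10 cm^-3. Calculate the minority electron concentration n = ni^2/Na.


Step 1: Majority hole concentration p ≈ Na = 2.72e+17 cm^-3
Step 2: n = ni^2 / Na = (1.5e10)^2 / 2.72e+17
Step 3: n = 8.27e+02 cm^-3

8.27e+02


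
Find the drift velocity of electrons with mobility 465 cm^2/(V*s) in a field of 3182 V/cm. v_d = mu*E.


Step 1: v_d = mu * E
Step 2: v_d = 465 * 3182 = 1479630
Step 3: v_d = 1.48e+06 cm/s

1.48e+06


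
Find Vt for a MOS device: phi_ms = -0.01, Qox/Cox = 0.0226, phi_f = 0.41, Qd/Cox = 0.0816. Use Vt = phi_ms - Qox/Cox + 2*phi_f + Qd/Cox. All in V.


Step 1: Vt = phi_ms - Qox/Cox + 2*phi_f + Qd/Cox
Step 2: Vt = -0.01 - 0.0226 + 2*0.41 + 0.0816
Step 3: Vt = -0.01 - 0.0226 + 0.82 + 0.0816
Step 4: Vt = 0.869 V

0.869


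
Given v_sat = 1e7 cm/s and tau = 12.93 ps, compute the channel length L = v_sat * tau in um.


Step 1: tau in seconds = 12.93 ps * 1e-12 = 1.2930e-11 s
Step 2: L = v_sat * tau = 1e7 * 1.2930e-11 = 1.2930e-04 cm
Step 3: L in um = 1.2930e-04 * 1e4 = 1.293 um

1.293


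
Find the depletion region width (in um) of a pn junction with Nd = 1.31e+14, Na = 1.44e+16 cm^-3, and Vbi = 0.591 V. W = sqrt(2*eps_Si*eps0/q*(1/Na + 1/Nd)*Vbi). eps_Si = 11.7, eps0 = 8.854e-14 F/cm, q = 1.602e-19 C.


Step 1: 1/Na + 1/Nd = 1/1.44e+16 + 1/1.31e+14 = 7.70303e-15
Step 2: 2*eps*eps0/q = 2*11.7*8.854e-14/1.602e-19 = 1.293281e+07
Step 3: W^2 = 1.293281e+07 * 7.70303e-15 * 0.591 = 5.88765e-08
Step 4: W = sqrt(5.88765e-08) = 2.426e-04 cm = 2.426 um

2.426


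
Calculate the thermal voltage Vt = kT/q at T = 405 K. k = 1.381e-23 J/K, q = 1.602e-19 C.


Step 1: kT = 1.381e-23 * 405 = 5.59305e-21 J
Step 2: Vt = kT/q = 5.59305e-21 / 1.602e-19
Step 3: Vt = 0.03491 V

0.03491


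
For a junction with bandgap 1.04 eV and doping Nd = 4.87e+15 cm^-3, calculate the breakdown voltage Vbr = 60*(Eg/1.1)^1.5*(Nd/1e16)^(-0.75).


Step 1: Eg/1.1 = 1.04/1.1 = 0.945455
Step 2: (Eg/1.1)^1.5 = 0.945455^1.5 = 0.919309
Step 3: (Nd/1e16)^(-0.75) = (0.487)^(-0.75) = 1.715352
Step 4: Vbr = 60 * 0.919309 * 1.715352 = 94.6 V

94.6


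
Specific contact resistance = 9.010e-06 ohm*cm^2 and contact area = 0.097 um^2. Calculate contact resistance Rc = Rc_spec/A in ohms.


Step 1: Convert area to cm^2: 0.097 um^2 = 9.7000e-10 cm^2
Step 2: Rc = Rc_spec / A = 9.010e-06 / 9.7000e-10
Step 3: Rc = 9.29e+03 ohms

9.29e+03


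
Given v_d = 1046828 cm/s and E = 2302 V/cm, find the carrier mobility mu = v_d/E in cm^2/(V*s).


Step 1: mu = v_d / E
Step 2: mu = 1046828 / 2302
Step 3: mu = 454.75 cm^2/(V*s)

454.75


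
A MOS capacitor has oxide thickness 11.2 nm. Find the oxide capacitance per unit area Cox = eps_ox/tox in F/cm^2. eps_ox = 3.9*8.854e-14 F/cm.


Step 1: eps_ox = 3.9 * 8.854e-14 = 3.45306e-13 F/cm
Step 2: tox in cm = 11.2 nm * 1e-7 = 1.1200e-06 cm
Step 3: Cox = 3.45306e-13 / 1.1200e-06 = 3.08e-07 F/cm^2

3.08e-07


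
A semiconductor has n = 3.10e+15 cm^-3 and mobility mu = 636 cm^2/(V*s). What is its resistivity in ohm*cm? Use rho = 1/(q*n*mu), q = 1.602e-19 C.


Step 1: sigma = q * n * mu = 1.602e-19 * 3.10e+15 * 636 = 3.15850e-01 S/cm
Step 2: rho = 1 / sigma = 1 / 3.15850e-01 = 3.166 ohm*cm

3.166


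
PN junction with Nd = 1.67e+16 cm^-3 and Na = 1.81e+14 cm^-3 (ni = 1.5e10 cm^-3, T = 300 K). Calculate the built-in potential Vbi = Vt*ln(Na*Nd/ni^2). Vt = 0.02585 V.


Step 1: Compute Na*Nd/ni^2 = 1.81e+14 * 1.67e+16 / (1.5e10)^2 = 1.3434e+10
Step 2: ln(1.3434e+10) = 23.3211
Step 3: Vbi = 0.02585 * 23.3211 = 0.603 V

0.603


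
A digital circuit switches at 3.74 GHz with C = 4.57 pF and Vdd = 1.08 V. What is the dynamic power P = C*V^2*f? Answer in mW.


Step 1: V^2 = 1.08^2 = 1.1664 V^2
Step 2: P = C*V^2*f = 4.57e-12 F * 1.1664 * 3.74e9 Hz
Step 3: P = 1.993587552e-02 W
Step 4: P = 19.936 mW

19.936


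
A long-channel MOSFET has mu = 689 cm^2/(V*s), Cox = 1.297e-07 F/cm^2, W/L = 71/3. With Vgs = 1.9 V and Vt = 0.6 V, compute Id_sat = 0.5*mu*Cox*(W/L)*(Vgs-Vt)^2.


Step 1: Overdrive voltage Vov = Vgs - Vt = 1.9 - 0.6 = 1.3 V
Step 2: W/L = 71/3 = 23.6667
Step 3: Id = 0.5 * 689 * 1.297e-07 * 23.6667 * 1.3^2
Step 4: Id = 1.79e-03 A

1.79e-03


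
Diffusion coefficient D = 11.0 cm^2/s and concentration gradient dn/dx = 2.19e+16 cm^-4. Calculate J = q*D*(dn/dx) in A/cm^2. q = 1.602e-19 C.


Step 1: J = q * D * (dn/dx)
Step 2: J = 1.602e-19 * 11.0 * 2.19e+16
Step 3: J = 3.86e-02 A/cm^2

3.86e-02


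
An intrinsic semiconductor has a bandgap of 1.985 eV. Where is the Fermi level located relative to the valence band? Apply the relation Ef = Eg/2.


Step 1: For an intrinsic semiconductor, the Fermi level sits at midgap.
Step 2: Ef = Eg / 2 = 1.985 / 2 = 0.9925 eV

0.9925


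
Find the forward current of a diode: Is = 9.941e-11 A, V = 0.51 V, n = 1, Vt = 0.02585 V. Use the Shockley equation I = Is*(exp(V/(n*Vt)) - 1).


Step 1: V/(n*Vt) = 0.51/(1*0.02585) = 19.7292
Step 2: exp(19.7292) = 3.7007e+08
Step 3: I = 9.941e-11 * (3.7007e+08 - 1) = 3.68e-02 A

3.68e-02


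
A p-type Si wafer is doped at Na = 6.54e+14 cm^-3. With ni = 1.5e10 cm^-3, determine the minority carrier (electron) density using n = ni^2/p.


Step 1: Majority hole concentration p ≈ Na = 6.54e+14 cm^-3
Step 2: n = ni^2 / Na = (1.5e10)^2 / 6.54e+14
Step 3: n = 3.44e+05 cm^-3

3.44e+05


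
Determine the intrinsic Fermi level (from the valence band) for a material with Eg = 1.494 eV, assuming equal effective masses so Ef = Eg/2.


Step 1: For an intrinsic semiconductor, the Fermi level sits at midgap.
Step 2: Ef = Eg / 2 = 1.494 / 2 = 0.747 eV

0.747


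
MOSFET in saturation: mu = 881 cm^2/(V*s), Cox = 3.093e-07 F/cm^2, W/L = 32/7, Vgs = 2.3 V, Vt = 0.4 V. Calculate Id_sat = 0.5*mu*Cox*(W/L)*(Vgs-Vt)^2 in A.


Step 1: Overdrive voltage Vov = Vgs - Vt = 2.3 - 0.4 = 1.9 V
Step 2: W/L = 32/7 = 4.57143
Step 3: Id = 0.5 * 881 * 3.093e-07 * 4.57143 * 1.9^2
Step 4: Id = 2.25e-03 A

2.25e-03


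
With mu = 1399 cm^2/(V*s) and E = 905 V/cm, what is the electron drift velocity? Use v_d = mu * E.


Step 1: v_d = mu * E
Step 2: v_d = 1399 * 905 = 1266095
Step 3: v_d = 1.27e+06 cm/s

1.27e+06


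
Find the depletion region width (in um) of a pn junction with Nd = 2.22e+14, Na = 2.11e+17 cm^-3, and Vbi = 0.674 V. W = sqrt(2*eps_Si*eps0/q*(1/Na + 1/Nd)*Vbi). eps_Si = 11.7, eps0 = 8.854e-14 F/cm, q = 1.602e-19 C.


Step 1: 1/Na + 1/Nd = 1/2.11e+17 + 1/2.22e+14 = 4.50924e-15
Step 2: 2*eps*eps0/q = 2*11.7*8.854e-14/1.602e-19 = 1.293281e+07
Step 3: W^2 = 1.293281e+07 * 4.50924e-15 * 0.674 = 3.93058e-08
Step 4: W = sqrt(3.93058e-08) = 1.983e-04 cm = 1.983 um

1.983


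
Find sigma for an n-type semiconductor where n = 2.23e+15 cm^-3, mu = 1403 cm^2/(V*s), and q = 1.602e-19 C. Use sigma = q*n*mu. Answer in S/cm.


Step 1: sigma = q * n * mu
Step 2: sigma = 1.602e-19 * 2.23e+15 * 1403
Step 3: sigma = 5.012e-01 S/cm

5.012e-01


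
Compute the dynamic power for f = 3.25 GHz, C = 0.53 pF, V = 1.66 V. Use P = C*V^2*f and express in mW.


Step 1: V^2 = 1.66^2 = 2.7556 V^2
Step 2: P = C*V^2*f = 0.53e-12 F * 2.7556 * 3.25e9 Hz
Step 3: P = 4.746521e-03 W
Step 4: P = 4.747 mW

4.747


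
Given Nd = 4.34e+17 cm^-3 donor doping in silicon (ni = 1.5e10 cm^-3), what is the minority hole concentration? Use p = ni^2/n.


Step 1: Since Nd >> ni, n ≈ Nd = 4.34e+17 cm^-3
Step 2: p = ni^2 / n = (1.5e10)^2 / 4.34e+17
Step 3: p = 2.25e20 / 4.34e+17 = 5.18e+02 cm^-3

5.18e+02


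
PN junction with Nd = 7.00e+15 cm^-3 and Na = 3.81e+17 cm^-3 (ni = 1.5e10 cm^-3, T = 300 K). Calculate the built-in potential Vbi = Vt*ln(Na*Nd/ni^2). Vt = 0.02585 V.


Step 1: Compute Na*Nd/ni^2 = 3.81e+17 * 7.00e+15 / (1.5e10)^2 = 1.1853e+13
Step 2: ln(1.1853e+13) = 30.1036
Step 3: Vbi = 0.02585 * 30.1036 = 0.778 V

0.778


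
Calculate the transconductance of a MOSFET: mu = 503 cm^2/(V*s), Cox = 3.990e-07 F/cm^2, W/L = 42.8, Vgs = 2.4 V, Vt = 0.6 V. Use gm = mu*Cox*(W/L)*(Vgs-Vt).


Step 1: Vov = Vgs - Vt = 2.4 - 0.6 = 1.8 V
Step 2: gm = mu * Cox * (W/L) * Vov
Step 3: gm = 503 * 3.990e-07 * 42.8 * 1.8 = 1.55e-02 S

1.55e-02


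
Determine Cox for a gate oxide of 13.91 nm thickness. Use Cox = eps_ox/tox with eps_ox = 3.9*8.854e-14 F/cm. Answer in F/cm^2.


Step 1: eps_ox = 3.9 * 8.854e-14 = 3.45306e-13 F/cm
Step 2: tox in cm = 13.91 nm * 1e-7 = 1.3910e-06 cm
Step 3: Cox = 3.45306e-13 / 1.3910e-06 = 2.48e-07 F/cm^2

2.48e-07


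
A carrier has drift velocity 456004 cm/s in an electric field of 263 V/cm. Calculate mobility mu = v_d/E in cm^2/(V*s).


Step 1: mu = v_d / E
Step 2: mu = 456004 / 263
Step 3: mu = 1733.86 cm^2/(V*s)

1733.86


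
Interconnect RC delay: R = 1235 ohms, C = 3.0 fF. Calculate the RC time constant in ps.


Step 1: tau = R * C
Step 2: tau = 1235 * 3.0 fF = 1235 * 3.0e-15 F
Step 3: tau = 3.705e-12 s = 3.705 ps

3.705


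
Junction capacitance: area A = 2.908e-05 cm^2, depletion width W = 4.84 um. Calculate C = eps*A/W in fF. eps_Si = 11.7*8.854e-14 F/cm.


Step 1: eps_Si = 11.7 * 8.854e-14 = 1.035918e-12 F/cm
Step 2: W in cm = 4.84 * 1e-4 = 4.84e-04 cm
Step 3: C = 1.035918e-12 * 2.908e-05 / 4.84e-04 = 6.224069e-14 F
Step 4: C = 62.24 fF

62.24


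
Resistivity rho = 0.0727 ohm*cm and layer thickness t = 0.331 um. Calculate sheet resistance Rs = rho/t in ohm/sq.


Step 1: Convert thickness to cm: t = 0.331 um = 3.3100e-05 cm
Step 2: Rs = rho / t = 0.0727 / 3.3100e-05
Step 3: Rs = 2196.4 ohm/sq

2196.4


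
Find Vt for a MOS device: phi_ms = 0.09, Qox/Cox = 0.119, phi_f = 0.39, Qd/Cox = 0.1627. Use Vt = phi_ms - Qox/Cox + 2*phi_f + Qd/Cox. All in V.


Step 1: Vt = phi_ms - Qox/Cox + 2*phi_f + Qd/Cox
Step 2: Vt = 0.09 - 0.119 + 2*0.39 + 0.1627
Step 3: Vt = 0.09 - 0.119 + 0.78 + 0.1627
Step 4: Vt = 0.9137 V

0.9137


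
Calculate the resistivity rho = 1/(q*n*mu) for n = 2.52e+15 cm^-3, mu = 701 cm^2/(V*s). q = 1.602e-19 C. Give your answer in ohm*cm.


Step 1: sigma = q * n * mu = 1.602e-19 * 2.52e+15 * 701 = 2.82997e-01 S/cm
Step 2: rho = 1 / sigma = 1 / 2.82997e-01 = 3.534 ohm*cm

3.534


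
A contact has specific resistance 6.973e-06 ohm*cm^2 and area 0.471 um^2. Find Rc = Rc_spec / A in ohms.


Step 1: Convert area to cm^2: 0.471 um^2 = 4.7100e-09 cm^2
Step 2: Rc = Rc_spec / A = 6.973e-06 / 4.7100e-09
Step 3: Rc = 1.48e+03 ohms

1.48e+03


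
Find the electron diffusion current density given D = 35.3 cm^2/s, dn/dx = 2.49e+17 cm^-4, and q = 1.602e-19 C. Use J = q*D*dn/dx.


Step 1: J = q * D * (dn/dx)
Step 2: J = 1.602e-19 * 35.3 * 2.49e+17
Step 3: J = 1.41e+00 A/cm^2

1.41e+00


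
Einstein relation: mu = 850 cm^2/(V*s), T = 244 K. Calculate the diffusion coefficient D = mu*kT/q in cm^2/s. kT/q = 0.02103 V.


Step 1: D = mu * (kT/q)
Step 2: D = 850 * 0.02103
Step 3: D = 17.88 cm^2/s

17.88


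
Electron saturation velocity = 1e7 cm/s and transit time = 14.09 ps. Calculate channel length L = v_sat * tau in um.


Step 1: tau in seconds = 14.09 ps * 1e-12 = 1.4090e-11 s
Step 2: L = v_sat * tau = 1e7 * 1.4090e-11 = 1.4090e-04 cm
Step 3: L in um = 1.4090e-04 * 1e4 = 1.409 um

1.409


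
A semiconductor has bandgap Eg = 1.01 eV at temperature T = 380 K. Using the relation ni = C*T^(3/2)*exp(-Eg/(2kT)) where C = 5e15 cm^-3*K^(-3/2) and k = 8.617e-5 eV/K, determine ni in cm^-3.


Step 1: Compute kT = 8.617e-5 * 380 = 0.0327446 eV
Step 2: Exponent = -Eg/(2kT) = -1.01/(2*0.0327446) = -15.42239
Step 3: T^(3/2) = 380^1.5 = 7407.56
Step 4: ni = 5e15 * 7407.56 * exp(-15.42239) = 7.43e+12 cm^-3

7.43e+12


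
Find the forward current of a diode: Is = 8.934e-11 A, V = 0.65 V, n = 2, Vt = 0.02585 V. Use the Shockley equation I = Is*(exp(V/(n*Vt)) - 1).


Step 1: V/(n*Vt) = 0.65/(2*0.02585) = 12.5725
Step 2: exp(12.5725) = 2.8851e+05
Step 3: I = 8.934e-11 * (2.8851e+05 - 1) = 2.58e-05 A

2.58e-05


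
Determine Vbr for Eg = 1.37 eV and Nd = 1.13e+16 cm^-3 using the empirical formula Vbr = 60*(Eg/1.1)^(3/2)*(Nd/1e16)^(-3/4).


Step 1: Eg/1.1 = 1.37/1.1 = 1.245455
Step 2: (Eg/1.1)^1.5 = 1.245455^1.5 = 1.389927
Step 3: (Nd/1e16)^(-0.75) = (1.13)^(-0.75) = 0.912412
Step 4: Vbr = 60 * 1.389927 * 0.912412 = 76.1 V

76.1


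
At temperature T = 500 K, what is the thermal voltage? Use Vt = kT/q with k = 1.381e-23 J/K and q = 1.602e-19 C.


Step 1: kT = 1.381e-23 * 500 = 6.905e-21 J
Step 2: Vt = kT/q = 6.905e-21 / 1.602e-19
Step 3: Vt = 0.0431 V

0.0431


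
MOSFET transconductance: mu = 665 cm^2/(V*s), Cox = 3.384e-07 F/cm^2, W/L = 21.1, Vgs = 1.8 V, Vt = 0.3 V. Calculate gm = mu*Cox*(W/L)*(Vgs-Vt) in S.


Step 1: Vov = Vgs - Vt = 1.8 - 0.3 = 1.5 V
Step 2: gm = mu * Cox * (W/L) * Vov
Step 3: gm = 665 * 3.384e-07 * 21.1 * 1.5 = 7.12e-03 S

7.12e-03


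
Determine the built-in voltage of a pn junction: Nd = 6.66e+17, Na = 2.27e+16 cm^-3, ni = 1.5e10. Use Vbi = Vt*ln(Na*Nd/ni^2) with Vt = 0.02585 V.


Step 1: Compute Na*Nd/ni^2 = 2.27e+16 * 6.66e+17 / (1.5e10)^2 = 6.7192e+13
Step 2: ln(6.7192e+13) = 31.8386
Step 3: Vbi = 0.02585 * 31.8386 = 0.823 V

0.823


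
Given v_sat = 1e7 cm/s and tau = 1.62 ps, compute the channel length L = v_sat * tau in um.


Step 1: tau in seconds = 1.62 ps * 1e-12 = 1.6200e-12 s
Step 2: L = v_sat * tau = 1e7 * 1.6200e-12 = 1.6200e-05 cm
Step 3: L in um = 1.6200e-05 * 1e4 = 0.162 um

0.162


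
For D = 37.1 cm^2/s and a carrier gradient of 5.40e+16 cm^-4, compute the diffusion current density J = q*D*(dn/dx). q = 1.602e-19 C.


Step 1: J = q * D * (dn/dx)
Step 2: J = 1.602e-19 * 37.1 * 5.40e+16
Step 3: J = 3.21e-01 A/cm^2

3.21e-01


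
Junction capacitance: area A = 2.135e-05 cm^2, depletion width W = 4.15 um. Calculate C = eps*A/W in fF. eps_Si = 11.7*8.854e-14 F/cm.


Step 1: eps_Si = 11.7 * 8.854e-14 = 1.035918e-12 F/cm
Step 2: W in cm = 4.15 * 1e-4 = 4.15e-04 cm
Step 3: C = 1.035918e-12 * 2.135e-05 / 4.15e-04 = 5.329361e-14 F
Step 4: C = 53.29 fF

53.29


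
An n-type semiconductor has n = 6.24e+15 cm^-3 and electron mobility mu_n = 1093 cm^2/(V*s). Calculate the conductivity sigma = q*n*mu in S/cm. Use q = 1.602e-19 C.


Step 1: sigma = q * n * mu
Step 2: sigma = 1.602e-19 * 6.24e+15 * 1093
Step 3: sigma = 1.093e+00 S/cm

1.093e+00


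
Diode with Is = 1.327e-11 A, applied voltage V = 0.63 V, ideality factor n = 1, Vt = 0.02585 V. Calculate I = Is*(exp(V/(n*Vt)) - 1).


Step 1: V/(n*Vt) = 0.63/(1*0.02585) = 24.3714
Step 2: exp(24.3714) = 3.8403e+10
Step 3: I = 1.327e-11 * (3.8403e+10 - 1) = 5.10e-01 A

5.10e-01


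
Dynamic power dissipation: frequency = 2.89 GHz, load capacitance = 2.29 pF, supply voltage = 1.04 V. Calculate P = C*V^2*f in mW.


Step 1: V^2 = 1.04^2 = 1.0816 V^2
Step 2: P = C*V^2*f = 2.29e-12 F * 1.0816 * 2.89e9 Hz
Step 3: P = 7.15813696e-03 W
Step 4: P = 7.158 mW

7.158
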